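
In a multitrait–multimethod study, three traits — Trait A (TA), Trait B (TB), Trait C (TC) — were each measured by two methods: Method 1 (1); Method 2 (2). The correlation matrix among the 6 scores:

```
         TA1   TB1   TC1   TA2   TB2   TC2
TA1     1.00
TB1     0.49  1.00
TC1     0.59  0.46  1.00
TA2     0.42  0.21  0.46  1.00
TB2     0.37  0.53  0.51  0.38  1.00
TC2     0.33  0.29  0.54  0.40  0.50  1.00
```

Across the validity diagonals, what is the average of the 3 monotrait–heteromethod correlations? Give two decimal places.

Convergent values: 0.42, 0.53, 0.54; mean = 1.49/3 = 0.50.

0.50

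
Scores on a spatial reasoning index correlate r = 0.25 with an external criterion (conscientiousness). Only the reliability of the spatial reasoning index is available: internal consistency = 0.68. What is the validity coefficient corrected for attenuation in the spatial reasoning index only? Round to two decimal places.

0.30

Single correction: r_c = r_obs / √r_xx = 0.25 / √0.68 = 0.25 / 0.8246 ≈ 0.30.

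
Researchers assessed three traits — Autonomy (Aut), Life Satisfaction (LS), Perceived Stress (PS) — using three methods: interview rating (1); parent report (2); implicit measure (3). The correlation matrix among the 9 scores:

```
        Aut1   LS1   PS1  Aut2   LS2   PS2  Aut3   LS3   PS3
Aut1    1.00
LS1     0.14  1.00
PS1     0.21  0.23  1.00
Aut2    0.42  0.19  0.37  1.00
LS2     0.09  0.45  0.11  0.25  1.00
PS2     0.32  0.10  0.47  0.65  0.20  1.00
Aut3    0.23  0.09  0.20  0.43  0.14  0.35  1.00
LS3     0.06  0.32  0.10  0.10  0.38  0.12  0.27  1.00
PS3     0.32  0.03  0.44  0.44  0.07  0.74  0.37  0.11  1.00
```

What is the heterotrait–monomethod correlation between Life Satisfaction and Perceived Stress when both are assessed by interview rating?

Different traits, same method: r(LS1, PS1) = 0.23.

0.23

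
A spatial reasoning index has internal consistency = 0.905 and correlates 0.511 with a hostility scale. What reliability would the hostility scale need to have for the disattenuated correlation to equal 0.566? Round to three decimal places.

r_true = r_obs / √(r_xx · r_yy) ⇒ 0.566 = 0.511 / √(0.905 · r_yy).
√(0.905 · r_yy) = 0.511 / 0.566 = 0.9028; 0.905 · r_yy = 0.8150; r_yy = 0.8150 / 0.905 ≈ 0.901.

0.901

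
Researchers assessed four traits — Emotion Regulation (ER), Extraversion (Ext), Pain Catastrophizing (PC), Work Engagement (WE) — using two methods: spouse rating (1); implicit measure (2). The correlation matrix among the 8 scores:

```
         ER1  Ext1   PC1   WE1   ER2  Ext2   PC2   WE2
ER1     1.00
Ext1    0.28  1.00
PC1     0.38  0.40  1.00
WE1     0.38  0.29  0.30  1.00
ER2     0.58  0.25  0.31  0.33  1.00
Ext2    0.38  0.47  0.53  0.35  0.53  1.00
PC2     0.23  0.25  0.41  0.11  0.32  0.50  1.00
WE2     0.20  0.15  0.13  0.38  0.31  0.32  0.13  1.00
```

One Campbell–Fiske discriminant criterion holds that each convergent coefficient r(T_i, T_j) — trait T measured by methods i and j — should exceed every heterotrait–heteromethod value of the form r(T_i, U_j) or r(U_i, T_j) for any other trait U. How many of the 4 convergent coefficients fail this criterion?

Convergent coefficients and their comparison sets:
ER (methods 1·2): 0.58 vs {0.38, 0.25, 0.23, 0.31, 0.20, 0.33} → pass.
Ext (methods 1·2): 0.47 vs {0.25, 0.38, 0.25, 0.53, 0.15, 0.35} → fail.
PC (methods 1·2): 0.41 vs {0.31, 0.23, 0.53, 0.25, 0.13, 0.11} → fail.
WE (methods 1·2): 0.38 vs {0.33, 0.20, 0.35, 0.15, 0.11, 0.13} → pass.
2 of 4 fail.

2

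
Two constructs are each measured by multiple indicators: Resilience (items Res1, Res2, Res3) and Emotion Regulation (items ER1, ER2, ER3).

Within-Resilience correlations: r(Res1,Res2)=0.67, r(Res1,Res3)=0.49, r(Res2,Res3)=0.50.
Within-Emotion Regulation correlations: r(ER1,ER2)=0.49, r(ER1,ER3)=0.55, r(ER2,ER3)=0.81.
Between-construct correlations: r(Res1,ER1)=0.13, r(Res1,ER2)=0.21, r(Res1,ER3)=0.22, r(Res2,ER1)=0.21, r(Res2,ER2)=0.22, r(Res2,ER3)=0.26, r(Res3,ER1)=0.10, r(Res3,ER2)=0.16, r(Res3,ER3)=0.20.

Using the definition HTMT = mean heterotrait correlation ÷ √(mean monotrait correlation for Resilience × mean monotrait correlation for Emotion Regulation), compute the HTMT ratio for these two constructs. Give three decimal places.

Between-construct mean = 1.71/9 = 0.1900.
Mean within-Res = 1.66/3 = 0.5533; mean within-ER = 1.85/3 = 0.6167.
Geometric mean = √(0.5533 × 0.6167) = 0.5841.
HTMT = 0.1900 / 0.5841 = 0.325.

0.325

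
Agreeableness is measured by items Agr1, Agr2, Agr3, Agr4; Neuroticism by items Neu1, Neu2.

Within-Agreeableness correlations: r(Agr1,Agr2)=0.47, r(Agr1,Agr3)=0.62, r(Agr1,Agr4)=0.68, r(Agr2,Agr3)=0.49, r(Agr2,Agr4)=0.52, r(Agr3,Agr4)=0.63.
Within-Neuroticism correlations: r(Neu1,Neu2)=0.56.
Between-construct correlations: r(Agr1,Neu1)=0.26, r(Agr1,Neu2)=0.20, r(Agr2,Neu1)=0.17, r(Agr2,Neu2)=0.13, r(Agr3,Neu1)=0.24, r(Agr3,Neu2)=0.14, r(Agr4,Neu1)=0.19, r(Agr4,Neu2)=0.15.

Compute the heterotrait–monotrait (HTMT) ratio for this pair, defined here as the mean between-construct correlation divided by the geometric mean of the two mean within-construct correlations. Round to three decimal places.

Between-construct mean = 1.48/8 = 0.1850.
Mean within-Agr = 3.41/6 = 0.5683; mean within-Neu = 0.56/1 = 0.5600.
Geometric mean = √(0.5683 × 0.5600) = 0.5641.
HTMT = 0.1850 / 0.5641 = 0.328.

0.328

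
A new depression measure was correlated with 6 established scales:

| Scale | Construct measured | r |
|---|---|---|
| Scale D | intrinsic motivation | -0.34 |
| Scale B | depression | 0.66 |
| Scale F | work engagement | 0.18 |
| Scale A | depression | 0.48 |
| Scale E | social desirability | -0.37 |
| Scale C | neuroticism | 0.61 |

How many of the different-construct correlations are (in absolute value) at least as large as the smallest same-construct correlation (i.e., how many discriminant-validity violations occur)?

Convergent (same construct = depression): Scale B, Scale A.
Smallest convergent = 0.48. Discriminant |r|: 0.34, 0.18, 0.37, 0.61; count ≥ 0.48 → 1.

1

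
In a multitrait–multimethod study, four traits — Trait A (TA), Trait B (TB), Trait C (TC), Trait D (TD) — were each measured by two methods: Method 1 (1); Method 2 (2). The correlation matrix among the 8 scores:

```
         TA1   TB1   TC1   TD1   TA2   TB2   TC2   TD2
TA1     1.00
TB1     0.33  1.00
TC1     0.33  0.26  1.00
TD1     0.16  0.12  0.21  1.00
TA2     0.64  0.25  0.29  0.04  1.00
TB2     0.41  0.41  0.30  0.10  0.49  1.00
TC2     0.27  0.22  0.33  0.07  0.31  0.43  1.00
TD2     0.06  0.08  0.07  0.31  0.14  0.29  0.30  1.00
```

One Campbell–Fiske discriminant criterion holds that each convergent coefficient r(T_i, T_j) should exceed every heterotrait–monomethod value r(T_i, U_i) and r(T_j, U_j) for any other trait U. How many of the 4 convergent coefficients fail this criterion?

Each convergent coefficient versus the relevant comparison correlations:
TA (methods 1·2): 0.64 vs {0.33, 0.49, 0.33, 0.31, 0.16, 0.14} → pass.
TB (methods 1·2): 0.41 vs {0.33, 0.49, 0.26, 0.43, 0.12, 0.29} → fail.
TC (methods 1·2): 0.33 vs {0.33, 0.31, 0.26, 0.43, 0.21, 0.30} → fail.
TD (methods 1·2): 0.31 vs {0.16, 0.14, 0.12, 0.29, 0.21, 0.30} → pass.
2 of 4 fail.

2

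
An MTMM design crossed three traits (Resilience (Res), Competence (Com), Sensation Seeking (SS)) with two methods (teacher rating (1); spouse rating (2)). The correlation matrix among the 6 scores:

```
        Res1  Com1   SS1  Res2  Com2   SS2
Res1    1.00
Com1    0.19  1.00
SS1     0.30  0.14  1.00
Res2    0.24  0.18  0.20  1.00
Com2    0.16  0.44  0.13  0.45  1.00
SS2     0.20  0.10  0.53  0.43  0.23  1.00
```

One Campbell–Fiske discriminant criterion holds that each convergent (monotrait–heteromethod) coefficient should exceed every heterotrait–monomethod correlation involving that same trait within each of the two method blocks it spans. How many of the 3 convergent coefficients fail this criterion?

Convergent coefficients and their comparison sets:
Res (methods 1·2): 0.24 vs {0.19, 0.45, 0.30, 0.43} → fail.
Com (methods 1·2): 0.44 vs {0.19, 0.45, 0.14, 0.23} → fail.
SS (methods 1·2): 0.53 vs {0.30, 0.43, 0.14, 0.23} → pass.
2 of 3 fail.

2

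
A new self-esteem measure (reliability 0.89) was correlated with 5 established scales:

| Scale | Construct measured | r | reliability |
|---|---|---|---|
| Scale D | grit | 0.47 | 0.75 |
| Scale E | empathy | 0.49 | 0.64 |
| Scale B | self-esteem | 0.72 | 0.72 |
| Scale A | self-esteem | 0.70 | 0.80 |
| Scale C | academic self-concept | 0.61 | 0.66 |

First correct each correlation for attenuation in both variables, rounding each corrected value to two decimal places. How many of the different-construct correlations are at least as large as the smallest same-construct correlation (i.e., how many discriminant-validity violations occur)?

0

Disattenuated r (r / √(r_scale · r_new)):
  Scale D (disc): 0.47 / √(0.75·0.89) = 0.58
  Scale E (disc): 0.49 / √(0.64·0.89) = 0.65
  Scale B (conv): 0.72 / √(0.72·0.89) = 0.90
  Scale A (conv): 0.70 / √(0.80·0.89) = 0.83
  Scale C (disc): 0.61 / √(0.66·0.89) = 0.80
Smallest convergent = 0.83. Discriminant values: 0.58, 0.65, 0.80; count ≥ 0.83 → 0.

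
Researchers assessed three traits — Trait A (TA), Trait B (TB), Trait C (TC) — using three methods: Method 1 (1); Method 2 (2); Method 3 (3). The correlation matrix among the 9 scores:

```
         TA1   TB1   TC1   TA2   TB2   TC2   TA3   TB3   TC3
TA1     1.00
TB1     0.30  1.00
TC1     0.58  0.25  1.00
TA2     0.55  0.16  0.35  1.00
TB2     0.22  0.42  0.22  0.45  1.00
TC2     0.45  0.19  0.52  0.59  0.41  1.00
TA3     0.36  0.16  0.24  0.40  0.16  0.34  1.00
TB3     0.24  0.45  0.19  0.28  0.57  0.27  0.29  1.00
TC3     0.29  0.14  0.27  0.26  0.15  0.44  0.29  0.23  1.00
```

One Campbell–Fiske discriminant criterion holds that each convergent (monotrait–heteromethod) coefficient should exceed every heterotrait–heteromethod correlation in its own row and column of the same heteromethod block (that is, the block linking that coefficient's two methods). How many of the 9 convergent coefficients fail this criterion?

Each convergent coefficient versus the relevant comparison correlations:
TA (methods 1·2): 0.55 vs {0.22, 0.16, 0.45, 0.35} → pass.
TA (methods 1·3): 0.36 vs {0.24, 0.16, 0.29, 0.24} → pass.
TA (methods 2·3): 0.40 vs {0.28, 0.16, 0.26, 0.34} → pass.
TB (methods 1·2): 0.42 vs {0.16, 0.22, 0.19, 0.22} → pass.
TB (methods 1·3): 0.45 vs {0.16, 0.24, 0.14, 0.19} → pass.
TB (methods 2·3): 0.57 vs {0.16, 0.28, 0.15, 0.27} → pass.
TC (methods 1·2): 0.52 vs {0.35, 0.45, 0.22, 0.19} → pass.
TC (methods 1·3): 0.27 vs {0.24, 0.29, 0.19, 0.14} → fail.
TC (methods 2·3): 0.44 vs {0.34, 0.26, 0.27, 0.15} → pass.
1 of 9 fail.

1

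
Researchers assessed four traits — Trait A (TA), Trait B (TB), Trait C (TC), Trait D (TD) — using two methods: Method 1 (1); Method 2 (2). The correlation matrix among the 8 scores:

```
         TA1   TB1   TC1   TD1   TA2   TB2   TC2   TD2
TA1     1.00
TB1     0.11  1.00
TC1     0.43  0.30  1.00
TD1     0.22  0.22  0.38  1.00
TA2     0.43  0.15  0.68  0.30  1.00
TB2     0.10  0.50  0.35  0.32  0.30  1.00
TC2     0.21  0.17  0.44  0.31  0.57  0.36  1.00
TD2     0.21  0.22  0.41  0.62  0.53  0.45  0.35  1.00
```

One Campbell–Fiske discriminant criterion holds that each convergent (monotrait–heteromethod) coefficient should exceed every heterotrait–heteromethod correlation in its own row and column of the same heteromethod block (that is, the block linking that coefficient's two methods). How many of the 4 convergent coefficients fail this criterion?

Each convergent coefficient versus the relevant comparison correlations:
TA (methods 1·2): 0.43 vs {0.10, 0.15, 0.21, 0.68, 0.21, 0.30} → fail.
TB (methods 1·2): 0.50 vs {0.15, 0.10, 0.17, 0.35, 0.22, 0.32} → pass.
TC (methods 1·2): 0.44 vs {0.68, 0.21, 0.35, 0.17, 0.41, 0.31} → fail.
TD (methods 1·2): 0.62 vs {0.30, 0.21, 0.32, 0.22, 0.31, 0.41} → pass.
2 of 4 fail.

2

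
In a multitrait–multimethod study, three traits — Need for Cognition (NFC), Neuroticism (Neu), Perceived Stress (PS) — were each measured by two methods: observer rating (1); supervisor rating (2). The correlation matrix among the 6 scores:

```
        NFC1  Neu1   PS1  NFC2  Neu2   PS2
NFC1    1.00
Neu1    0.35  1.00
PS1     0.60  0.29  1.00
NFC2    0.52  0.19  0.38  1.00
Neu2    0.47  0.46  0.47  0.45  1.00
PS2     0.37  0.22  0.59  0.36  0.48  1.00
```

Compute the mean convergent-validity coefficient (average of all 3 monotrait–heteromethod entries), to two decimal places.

0.52

Convergent values: 0.52, 0.46, 0.59; mean = 1.57/3 = 0.52.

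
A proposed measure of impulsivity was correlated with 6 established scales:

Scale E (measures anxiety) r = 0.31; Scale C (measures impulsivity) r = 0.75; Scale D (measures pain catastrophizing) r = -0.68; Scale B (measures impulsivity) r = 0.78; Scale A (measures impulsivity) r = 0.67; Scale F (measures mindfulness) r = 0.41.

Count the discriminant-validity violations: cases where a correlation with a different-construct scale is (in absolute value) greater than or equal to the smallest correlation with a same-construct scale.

Convergent (same construct = impulsivity): Scale C, Scale B, Scale A.
Smallest convergent = 0.67. Discriminant |r|: 0.31, 0.68, 0.41; count ≥ 0.67 → 1.

1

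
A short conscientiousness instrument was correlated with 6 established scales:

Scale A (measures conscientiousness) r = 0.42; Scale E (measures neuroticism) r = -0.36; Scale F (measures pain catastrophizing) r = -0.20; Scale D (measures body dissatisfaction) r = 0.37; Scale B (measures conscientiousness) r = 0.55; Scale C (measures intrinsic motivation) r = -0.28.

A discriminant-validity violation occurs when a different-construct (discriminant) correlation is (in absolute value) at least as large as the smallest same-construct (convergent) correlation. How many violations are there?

0

Convergent (same construct = conscientiousness): Scale A, Scale B.
Smallest convergent = 0.42. Discriminant |r|: 0.36, 0.20, 0.37, 0.28; count ≥ 0.42 → 0.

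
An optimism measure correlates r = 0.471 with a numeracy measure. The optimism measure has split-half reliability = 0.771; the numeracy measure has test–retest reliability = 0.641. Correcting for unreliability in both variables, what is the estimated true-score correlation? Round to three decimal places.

0.670

r_true = r_obs / √(r_xx · r_yy) = 0.471 / √(0.771 × 0.641) = 0.471 / √0.494211 = 0.471 / 0.7030 ≈ 0.670.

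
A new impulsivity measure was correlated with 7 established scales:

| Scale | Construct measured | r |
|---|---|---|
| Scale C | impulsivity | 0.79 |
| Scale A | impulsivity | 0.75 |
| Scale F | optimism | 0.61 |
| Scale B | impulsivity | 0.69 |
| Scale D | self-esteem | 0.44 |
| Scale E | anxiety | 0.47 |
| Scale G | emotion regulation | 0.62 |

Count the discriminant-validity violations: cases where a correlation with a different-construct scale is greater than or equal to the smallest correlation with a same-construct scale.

Convergent (same construct = impulsivity): Scale C, Scale A, Scale B.
Smallest convergent = 0.69. Discriminant values: 0.61, 0.44, 0.47, 0.62; count ≥ 0.69 → 0.

0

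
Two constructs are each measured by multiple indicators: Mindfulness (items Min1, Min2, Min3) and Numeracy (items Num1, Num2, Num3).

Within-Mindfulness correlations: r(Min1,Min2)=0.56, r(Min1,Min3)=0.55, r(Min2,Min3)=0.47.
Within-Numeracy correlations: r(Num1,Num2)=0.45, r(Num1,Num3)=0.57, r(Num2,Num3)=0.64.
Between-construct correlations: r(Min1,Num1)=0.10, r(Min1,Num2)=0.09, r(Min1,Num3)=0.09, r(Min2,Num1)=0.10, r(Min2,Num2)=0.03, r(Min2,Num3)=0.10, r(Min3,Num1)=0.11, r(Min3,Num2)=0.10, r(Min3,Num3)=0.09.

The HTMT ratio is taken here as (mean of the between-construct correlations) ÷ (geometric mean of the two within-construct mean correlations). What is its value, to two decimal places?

Mean between = 0.81/9 = 0.0900.
Mean within-Min = 1.58/3 = 0.5267; mean within-Num = 1.66/3 = 0.5533.
Geometric mean = √(0.5267 × 0.5533) = 0.5398.
HTMT = 0.0900 / 0.5398 = 0.17.

0.17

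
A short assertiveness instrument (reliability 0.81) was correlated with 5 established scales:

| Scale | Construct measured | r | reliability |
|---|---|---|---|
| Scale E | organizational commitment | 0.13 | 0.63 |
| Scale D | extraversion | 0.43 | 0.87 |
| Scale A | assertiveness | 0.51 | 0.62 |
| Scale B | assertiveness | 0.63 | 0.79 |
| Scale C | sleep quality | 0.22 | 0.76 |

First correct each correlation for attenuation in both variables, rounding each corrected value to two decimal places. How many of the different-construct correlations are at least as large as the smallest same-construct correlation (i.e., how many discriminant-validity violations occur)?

Disattenuated r (r / √(r_scale · r_new)):
  Scale E (disc): 0.13 / √(0.63·0.81) = 0.18
  Scale D (disc): 0.43 / √(0.87·0.81) = 0.51
  Scale A (conv): 0.51 / √(0.62·0.81) = 0.72
  Scale B (conv): 0.63 / √(0.79·0.81) = 0.79
  Scale C (disc): 0.22 / √(0.76·0.81) = 0.28
Smallest convergent = 0.72. Discriminant values: 0.18, 0.51, 0.28; count ≥ 0.72 → 0.

0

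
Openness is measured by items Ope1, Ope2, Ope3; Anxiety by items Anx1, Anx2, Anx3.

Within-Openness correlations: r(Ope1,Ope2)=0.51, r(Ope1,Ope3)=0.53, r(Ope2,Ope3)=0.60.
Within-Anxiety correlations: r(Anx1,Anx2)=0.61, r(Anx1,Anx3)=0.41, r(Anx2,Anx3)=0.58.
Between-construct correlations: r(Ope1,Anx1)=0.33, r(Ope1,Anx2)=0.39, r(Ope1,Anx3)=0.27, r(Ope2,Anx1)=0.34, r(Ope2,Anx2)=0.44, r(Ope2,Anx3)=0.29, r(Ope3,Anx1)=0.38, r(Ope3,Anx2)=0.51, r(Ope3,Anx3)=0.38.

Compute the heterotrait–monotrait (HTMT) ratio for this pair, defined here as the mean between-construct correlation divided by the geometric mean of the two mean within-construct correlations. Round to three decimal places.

Mean heterotrait r = 3.33/9 = 0.3700.
Mean within-Ope = 1.64/3 = 0.5467; mean within-Anx = 1.60/3 = 0.5333.
Geometric mean = √(0.5467 × 0.5333) = 0.5400.
HTMT = 0.3700 / 0.5400 = 0.685.

0.685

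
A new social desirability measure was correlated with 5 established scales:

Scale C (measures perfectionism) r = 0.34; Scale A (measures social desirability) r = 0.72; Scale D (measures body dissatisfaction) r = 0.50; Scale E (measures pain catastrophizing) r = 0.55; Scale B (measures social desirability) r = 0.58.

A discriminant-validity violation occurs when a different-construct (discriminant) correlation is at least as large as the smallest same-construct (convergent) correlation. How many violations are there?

0

Convergent (same construct = social desirability): Scale A, Scale B.
Smallest convergent = 0.58. Discriminant values: 0.34, 0.50, 0.55; count ≥ 0.58 → 0.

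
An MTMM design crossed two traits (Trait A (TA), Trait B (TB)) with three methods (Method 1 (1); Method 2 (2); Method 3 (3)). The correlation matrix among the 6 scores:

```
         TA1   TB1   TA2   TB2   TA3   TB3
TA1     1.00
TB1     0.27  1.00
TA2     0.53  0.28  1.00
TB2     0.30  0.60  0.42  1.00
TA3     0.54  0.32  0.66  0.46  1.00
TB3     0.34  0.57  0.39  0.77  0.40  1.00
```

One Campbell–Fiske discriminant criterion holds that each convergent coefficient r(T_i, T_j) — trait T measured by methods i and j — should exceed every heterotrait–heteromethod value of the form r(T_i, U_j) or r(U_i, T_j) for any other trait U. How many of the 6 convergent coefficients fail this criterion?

0

Convergent coefficients and their comparison sets:
TA (methods 1·2): 0.53 vs {0.30, 0.28} → pass.
TA (methods 1·3): 0.54 vs {0.34, 0.32} → pass.
TA (methods 2·3): 0.66 vs {0.39, 0.46} → pass.
TB (methods 1·2): 0.60 vs {0.28, 0.30} → pass.
TB (methods 1·3): 0.57 vs {0.32, 0.34} → pass.
TB (methods 2·3): 0.77 vs {0.46, 0.39} → pass.
0 of 6 fail.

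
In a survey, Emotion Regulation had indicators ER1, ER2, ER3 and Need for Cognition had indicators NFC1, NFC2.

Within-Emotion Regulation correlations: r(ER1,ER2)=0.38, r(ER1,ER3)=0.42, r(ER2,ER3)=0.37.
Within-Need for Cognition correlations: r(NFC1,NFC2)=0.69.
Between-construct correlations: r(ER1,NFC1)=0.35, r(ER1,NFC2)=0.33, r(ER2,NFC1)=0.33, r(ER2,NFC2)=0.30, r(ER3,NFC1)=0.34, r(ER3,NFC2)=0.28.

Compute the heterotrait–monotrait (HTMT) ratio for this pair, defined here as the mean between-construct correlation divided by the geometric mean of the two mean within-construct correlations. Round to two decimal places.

Mean between = 1.93/6 = 0.3217.
Mean within-ER = 1.17/3 = 0.3900; mean within-NFC = 0.69/1 = 0.6900.
Geometric mean = √(0.3900 × 0.6900) = 0.5187.
HTMT = 0.3217 / 0.5187 = 0.62.

0.62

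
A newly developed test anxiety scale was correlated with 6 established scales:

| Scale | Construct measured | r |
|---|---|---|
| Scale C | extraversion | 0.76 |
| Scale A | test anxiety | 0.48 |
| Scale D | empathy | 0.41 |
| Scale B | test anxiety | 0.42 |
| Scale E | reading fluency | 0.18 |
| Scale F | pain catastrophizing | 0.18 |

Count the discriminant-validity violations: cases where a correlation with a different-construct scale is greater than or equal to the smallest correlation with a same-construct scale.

Convergent (same construct = test anxiety): Scale A, Scale B.
Smallest convergent = 0.42. Discriminant values: 0.76, 0.41, 0.18, 0.18; count ≥ 0.42 → 1.

1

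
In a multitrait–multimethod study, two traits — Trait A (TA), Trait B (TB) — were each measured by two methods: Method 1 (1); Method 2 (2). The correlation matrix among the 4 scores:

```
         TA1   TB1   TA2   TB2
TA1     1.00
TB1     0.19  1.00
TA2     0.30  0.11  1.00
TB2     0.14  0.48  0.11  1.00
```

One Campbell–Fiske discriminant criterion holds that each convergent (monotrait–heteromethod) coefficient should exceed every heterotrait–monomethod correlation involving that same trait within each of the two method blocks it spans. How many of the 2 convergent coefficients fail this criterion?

Each convergent coefficient versus the relevant comparison correlations:
TA (methods 1·2): 0.30 vs {0.19, 0.11} → pass.
TB (methods 1·2): 0.48 vs {0.19, 0.11} → pass.
0 of 2 fail.

0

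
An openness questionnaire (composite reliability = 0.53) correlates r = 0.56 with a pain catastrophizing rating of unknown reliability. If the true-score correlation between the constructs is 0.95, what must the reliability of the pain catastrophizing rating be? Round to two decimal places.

0.66

r_true = r_obs / √(r_xx · r_yy) ⇒ 0.95 = 0.56 / √(0.53 · r_yy).
√(0.53 · r_yy) = 0.56 / 0.95 = 0.5895; 0.53 · r_yy = 0.3475; r_yy = 0.3475 / 0.53 ≈ 0.66.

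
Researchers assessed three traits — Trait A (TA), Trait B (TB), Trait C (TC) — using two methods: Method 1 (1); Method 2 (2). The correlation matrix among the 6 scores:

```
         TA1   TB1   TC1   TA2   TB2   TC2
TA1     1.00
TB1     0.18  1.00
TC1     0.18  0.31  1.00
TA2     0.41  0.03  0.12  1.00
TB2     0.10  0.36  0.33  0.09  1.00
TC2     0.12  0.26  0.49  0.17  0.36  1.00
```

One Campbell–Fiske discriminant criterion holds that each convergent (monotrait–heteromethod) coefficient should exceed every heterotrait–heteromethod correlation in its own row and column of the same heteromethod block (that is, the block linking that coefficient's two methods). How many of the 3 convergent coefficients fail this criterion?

Each convergent coefficient versus the relevant comparison correlations:
TA (methods 1·2): 0.41 vs {0.10, 0.03, 0.12, 0.12} → pass.
TB (methods 1·2): 0.36 vs {0.03, 0.10, 0.26, 0.33} → pass.
TC (methods 1·2): 0.49 vs {0.12, 0.12, 0.33, 0.26} → pass.
0 of 3 fail.

0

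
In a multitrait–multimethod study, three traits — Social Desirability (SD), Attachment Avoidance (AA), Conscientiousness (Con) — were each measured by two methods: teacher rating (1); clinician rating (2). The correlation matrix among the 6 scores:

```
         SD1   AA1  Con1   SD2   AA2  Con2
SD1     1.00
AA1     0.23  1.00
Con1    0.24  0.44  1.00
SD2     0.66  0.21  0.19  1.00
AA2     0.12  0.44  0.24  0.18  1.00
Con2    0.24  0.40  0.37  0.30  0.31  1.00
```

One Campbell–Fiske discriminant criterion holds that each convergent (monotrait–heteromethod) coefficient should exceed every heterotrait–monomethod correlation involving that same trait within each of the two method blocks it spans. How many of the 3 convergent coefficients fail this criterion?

Each convergent coefficient versus the relevant comparison correlations:
SD (methods 1·2): 0.66 vs {0.23, 0.18, 0.24, 0.30} → pass.
AA (methods 1·2): 0.44 vs {0.23, 0.18, 0.44, 0.31} → fail.
Con (methods 1·2): 0.37 vs {0.24, 0.30, 0.44, 0.31} → fail.
2 of 3 fail.

2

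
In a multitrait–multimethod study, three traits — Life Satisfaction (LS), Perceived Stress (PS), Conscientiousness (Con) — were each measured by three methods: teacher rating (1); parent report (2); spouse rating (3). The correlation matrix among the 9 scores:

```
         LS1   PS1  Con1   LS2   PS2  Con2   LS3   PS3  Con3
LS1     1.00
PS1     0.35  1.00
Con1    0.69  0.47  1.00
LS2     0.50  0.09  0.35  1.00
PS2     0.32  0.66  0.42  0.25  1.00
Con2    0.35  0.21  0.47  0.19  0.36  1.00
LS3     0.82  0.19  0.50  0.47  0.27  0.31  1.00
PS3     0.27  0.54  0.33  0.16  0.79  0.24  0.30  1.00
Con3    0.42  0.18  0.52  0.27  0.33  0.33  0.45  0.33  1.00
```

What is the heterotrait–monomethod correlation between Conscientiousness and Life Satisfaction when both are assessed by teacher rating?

0.69

Different traits, same method: r(Con1, LS1) = 0.69.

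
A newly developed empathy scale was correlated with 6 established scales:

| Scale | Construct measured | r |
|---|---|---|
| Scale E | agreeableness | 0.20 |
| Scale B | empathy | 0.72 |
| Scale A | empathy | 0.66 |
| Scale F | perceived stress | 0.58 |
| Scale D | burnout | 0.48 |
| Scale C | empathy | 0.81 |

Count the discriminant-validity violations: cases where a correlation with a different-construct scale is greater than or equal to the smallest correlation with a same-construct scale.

0

Convergent (same construct = empathy): Scale B, Scale A, Scale C.
Smallest convergent = 0.66. Discriminant values: 0.20, 0.58, 0.48; count ≥ 0.66 → 0.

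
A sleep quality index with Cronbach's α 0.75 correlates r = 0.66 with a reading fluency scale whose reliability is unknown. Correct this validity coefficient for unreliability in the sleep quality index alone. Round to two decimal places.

0.76

Single correction: r_c = r_obs / √r_xx = 0.66 / √0.75 = 0.66 / 0.8660 ≈ 0.76.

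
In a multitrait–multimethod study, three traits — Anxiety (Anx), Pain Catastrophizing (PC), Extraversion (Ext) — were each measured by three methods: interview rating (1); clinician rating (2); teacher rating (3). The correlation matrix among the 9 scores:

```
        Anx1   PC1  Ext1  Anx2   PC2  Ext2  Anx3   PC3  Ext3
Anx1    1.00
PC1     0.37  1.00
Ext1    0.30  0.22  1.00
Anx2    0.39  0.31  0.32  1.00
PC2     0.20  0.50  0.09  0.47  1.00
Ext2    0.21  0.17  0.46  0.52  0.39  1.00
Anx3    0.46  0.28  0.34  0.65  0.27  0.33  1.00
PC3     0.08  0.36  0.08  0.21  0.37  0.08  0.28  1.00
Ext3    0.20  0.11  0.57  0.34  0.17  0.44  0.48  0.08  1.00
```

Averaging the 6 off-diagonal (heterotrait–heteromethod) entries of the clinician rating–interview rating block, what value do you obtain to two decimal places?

0.22

HTHM values (method 2 × method 1): 0.31, 0.32, 0.20, 0.09, 0.21, 0.17; mean = 1.30/6 = 0.22.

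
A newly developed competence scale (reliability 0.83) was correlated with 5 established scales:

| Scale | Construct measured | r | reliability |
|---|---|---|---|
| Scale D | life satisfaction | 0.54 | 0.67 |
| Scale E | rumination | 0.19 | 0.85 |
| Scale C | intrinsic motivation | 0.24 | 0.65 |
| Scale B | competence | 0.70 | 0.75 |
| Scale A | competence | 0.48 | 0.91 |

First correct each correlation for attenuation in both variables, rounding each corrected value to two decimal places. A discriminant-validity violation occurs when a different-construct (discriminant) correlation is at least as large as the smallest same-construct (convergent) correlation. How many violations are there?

Disattenuated r (r / √(r_scale · r_new)):
  Scale D (disc): 0.54 / √(0.67·0.83) = 0.72
  Scale E (disc): 0.19 / √(0.85·0.83) = 0.23
  Scale C (disc): 0.24 / √(0.65·0.83) = 0.33
  Scale B (conv): 0.70 / √(0.75·0.83) = 0.89
  Scale A (conv): 0.48 / √(0.91·0.83) = 0.55
Smallest convergent = 0.55. Discriminant values: 0.72, 0.23, 0.33; count ≥ 0.55 → 1.

1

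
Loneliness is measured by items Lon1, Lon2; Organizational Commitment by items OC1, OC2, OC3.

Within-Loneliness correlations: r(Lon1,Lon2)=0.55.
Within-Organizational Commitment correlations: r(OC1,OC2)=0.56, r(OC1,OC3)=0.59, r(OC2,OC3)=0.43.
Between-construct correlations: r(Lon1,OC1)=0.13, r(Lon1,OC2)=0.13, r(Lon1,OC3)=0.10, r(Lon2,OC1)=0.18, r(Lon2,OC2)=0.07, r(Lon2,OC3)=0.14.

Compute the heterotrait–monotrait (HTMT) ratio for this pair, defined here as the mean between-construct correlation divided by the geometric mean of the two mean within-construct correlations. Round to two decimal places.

0.23

Between-construct mean = 0.75/6 = 0.1250.
Mean within-Lon = 0.55/1 = 0.5500; mean within-OC = 1.58/3 = 0.5267.
Geometric mean = √(0.5500 × 0.5267) = 0.5382.
HTMT = 0.1250 / 0.5382 = 0.23.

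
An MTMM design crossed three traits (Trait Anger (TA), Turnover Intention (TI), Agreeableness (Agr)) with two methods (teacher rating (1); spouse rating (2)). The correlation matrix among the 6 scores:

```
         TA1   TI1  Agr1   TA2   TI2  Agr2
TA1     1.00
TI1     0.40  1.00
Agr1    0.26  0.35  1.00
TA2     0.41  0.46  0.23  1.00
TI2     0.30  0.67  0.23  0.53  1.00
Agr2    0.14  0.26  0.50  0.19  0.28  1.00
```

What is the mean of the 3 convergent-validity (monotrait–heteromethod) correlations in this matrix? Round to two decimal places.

Convergent values: 0.41, 0.67, 0.50; mean = 1.58/3 = 0.53.

0.53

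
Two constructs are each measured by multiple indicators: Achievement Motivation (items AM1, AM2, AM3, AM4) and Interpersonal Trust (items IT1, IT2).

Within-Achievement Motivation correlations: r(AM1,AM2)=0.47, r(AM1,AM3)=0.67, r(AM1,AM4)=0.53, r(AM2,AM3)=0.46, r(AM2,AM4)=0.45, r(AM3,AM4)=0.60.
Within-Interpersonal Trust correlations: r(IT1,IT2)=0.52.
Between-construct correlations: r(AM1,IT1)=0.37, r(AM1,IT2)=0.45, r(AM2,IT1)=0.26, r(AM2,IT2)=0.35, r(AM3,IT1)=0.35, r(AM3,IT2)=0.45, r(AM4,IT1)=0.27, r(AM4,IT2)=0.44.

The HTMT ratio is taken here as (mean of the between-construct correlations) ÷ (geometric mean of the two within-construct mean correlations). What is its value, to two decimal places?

Mean heterotrait r = 2.94/8 = 0.3675.
Mean within-AM = 3.18/6 = 0.5300; mean within-IT = 0.52/1 = 0.5200.
Geometric mean = √(0.5300 × 0.5200) = 0.5250.
HTMT = 0.3675 / 0.5250 = 0.70.

0.70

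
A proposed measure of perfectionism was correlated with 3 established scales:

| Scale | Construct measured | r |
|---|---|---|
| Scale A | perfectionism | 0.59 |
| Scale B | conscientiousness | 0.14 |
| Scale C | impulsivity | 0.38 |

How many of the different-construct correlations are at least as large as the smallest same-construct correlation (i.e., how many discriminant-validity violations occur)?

0

Convergent (same construct = perfectionism): Scale A.
Smallest convergent = 0.59. Discriminant values: 0.14, 0.38; count ≥ 0.59 → 0.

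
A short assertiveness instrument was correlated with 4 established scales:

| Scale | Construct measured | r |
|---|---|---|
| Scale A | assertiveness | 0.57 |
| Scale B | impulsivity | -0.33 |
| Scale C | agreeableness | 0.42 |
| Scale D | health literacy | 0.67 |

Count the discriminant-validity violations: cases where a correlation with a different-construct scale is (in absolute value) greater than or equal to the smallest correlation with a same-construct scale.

1

Convergent (same construct = assertiveness): Scale A.
Smallest convergent = 0.57. Discriminant |r|: 0.33, 0.42, 0.67; count ≥ 0.57 → 1.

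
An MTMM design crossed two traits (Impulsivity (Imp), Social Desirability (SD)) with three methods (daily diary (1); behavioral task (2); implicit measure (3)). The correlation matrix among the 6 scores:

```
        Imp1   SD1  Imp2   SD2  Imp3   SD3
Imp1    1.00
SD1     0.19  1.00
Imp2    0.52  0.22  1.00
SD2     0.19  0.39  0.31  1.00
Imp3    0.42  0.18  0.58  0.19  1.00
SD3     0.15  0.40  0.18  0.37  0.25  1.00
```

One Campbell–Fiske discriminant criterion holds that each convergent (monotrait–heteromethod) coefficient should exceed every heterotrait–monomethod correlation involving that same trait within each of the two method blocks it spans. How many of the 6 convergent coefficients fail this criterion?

Checking each validity diagonal entry against its comparison values:
Imp (methods 1·2): 0.52 vs {0.19, 0.31} → pass.
Imp (methods 1·3): 0.42 vs {0.19, 0.25} → pass.
Imp (methods 2·3): 0.58 vs {0.31, 0.25} → pass.
SD (methods 1·2): 0.39 vs {0.19, 0.31} → pass.
SD (methods 1·3): 0.40 vs {0.19, 0.25} → pass.
SD (methods 2·3): 0.37 vs {0.31, 0.25} → pass.
0 of 6 fail.

0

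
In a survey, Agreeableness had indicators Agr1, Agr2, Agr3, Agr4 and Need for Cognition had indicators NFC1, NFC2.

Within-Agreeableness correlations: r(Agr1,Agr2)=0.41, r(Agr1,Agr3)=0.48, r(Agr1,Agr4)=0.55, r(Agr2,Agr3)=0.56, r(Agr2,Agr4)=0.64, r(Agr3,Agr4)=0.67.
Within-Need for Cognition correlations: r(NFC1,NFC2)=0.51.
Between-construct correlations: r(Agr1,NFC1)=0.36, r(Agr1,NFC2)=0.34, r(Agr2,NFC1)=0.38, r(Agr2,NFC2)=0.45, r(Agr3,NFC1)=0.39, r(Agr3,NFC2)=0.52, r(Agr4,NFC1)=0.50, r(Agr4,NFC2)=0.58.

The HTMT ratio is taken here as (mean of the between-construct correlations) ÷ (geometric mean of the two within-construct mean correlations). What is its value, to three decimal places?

0.830

Mean heterotrait r = 3.52/8 = 0.4400.
Mean within-Agr = 3.31/6 = 0.5517; mean within-NFC = 0.51/1 = 0.5100.
Geometric mean = √(0.5517 × 0.5100) = 0.5304.
HTMT = 0.4400 / 0.5304 = 0.830.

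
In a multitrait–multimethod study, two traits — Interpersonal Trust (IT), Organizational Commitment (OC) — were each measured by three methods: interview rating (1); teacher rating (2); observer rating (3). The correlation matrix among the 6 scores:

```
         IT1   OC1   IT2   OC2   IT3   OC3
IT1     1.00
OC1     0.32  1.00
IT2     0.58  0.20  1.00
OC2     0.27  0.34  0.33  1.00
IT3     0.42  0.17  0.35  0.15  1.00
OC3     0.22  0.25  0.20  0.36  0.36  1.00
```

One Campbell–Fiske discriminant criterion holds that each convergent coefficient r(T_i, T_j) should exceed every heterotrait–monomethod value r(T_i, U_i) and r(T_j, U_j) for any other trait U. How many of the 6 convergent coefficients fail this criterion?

3

Each convergent coefficient versus the relevant comparison correlations:
IT (methods 1·2): 0.58 vs {0.32, 0.33} → pass.
IT (methods 1·3): 0.42 vs {0.32, 0.36} → pass.
IT (methods 2·3): 0.35 vs {0.33, 0.36} → fail.
OC (methods 1·2): 0.34 vs {0.32, 0.33} → pass.
OC (methods 1·3): 0.25 vs {0.32, 0.36} → fail.
OC (methods 2·3): 0.36 vs {0.33, 0.36} → fail.
3 of 6 fail.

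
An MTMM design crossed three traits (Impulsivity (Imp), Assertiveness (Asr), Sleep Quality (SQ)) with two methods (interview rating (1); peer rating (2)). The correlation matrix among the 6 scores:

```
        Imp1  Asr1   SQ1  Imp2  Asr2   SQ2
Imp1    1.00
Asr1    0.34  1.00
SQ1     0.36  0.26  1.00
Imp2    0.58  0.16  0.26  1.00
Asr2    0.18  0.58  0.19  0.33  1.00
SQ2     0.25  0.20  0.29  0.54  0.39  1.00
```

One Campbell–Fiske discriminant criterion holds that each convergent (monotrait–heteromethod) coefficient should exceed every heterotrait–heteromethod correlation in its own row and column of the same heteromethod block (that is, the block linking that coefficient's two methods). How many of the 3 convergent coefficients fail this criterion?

0

Checking each validity diagonal entry against its comparison values:
Imp (methods 1·2): 0.58 vs {0.18, 0.16, 0.25, 0.26} → pass.
Asr (methods 1·2): 0.58 vs {0.16, 0.18, 0.20, 0.19} → pass.
SQ (methods 1·2): 0.29 vs {0.26, 0.25, 0.19, 0.20} → pass.
0 of 3 fail.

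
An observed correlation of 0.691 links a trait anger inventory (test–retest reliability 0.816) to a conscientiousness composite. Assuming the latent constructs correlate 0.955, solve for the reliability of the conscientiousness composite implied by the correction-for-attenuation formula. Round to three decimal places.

r_true = r_obs / √(r_xx · r_yy) ⇒ 0.955 = 0.691 / √(0.816 · r_yy).
√(0.816 · r_yy) = 0.691 / 0.955 = 0.7236; 0.816 · r_yy = 0.5236; r_yy = 0.5236 / 0.816 ≈ 0.642.

0.642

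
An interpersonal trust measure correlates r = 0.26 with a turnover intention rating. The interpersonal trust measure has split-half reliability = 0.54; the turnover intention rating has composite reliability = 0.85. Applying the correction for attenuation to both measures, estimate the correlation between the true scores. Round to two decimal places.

0.38

r_true = r_obs / √(r_xx · r_yy) = 0.26 / √(0.54 × 0.85) = 0.26 / √0.4590 = 0.26 / 0.6775 ≈ 0.38.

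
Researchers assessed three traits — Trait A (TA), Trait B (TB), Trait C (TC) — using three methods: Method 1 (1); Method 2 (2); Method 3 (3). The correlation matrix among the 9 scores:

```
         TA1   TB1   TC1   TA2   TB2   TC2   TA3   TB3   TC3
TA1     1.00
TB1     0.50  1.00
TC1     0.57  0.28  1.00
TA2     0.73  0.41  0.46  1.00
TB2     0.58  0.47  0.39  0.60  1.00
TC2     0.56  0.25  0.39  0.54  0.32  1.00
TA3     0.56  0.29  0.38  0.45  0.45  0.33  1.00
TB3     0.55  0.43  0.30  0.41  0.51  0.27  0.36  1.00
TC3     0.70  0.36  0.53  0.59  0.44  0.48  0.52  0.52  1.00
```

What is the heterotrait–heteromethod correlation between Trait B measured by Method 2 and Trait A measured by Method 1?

Different traits and methods: r(TB2, TA1) = 0.58.

0.58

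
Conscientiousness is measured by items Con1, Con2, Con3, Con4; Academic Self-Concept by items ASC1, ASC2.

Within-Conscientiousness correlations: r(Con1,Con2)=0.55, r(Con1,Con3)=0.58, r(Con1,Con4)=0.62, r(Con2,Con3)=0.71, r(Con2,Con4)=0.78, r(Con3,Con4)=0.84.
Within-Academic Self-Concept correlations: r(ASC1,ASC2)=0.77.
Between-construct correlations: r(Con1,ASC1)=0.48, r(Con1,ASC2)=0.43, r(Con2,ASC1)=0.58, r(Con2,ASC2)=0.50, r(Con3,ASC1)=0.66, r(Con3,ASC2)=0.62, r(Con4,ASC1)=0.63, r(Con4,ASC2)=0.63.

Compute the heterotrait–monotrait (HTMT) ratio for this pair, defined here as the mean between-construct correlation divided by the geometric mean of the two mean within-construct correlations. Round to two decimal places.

Between-construct mean = 4.53/8 = 0.5663.
Mean within-Con = 4.08/6 = 0.6800; mean within-ASC = 0.77/1 = 0.7700.
Geometric mean = √(0.6800 × 0.7700) = 0.7236.
HTMT = 0.5663 / 0.7236 = 0.78.

0.78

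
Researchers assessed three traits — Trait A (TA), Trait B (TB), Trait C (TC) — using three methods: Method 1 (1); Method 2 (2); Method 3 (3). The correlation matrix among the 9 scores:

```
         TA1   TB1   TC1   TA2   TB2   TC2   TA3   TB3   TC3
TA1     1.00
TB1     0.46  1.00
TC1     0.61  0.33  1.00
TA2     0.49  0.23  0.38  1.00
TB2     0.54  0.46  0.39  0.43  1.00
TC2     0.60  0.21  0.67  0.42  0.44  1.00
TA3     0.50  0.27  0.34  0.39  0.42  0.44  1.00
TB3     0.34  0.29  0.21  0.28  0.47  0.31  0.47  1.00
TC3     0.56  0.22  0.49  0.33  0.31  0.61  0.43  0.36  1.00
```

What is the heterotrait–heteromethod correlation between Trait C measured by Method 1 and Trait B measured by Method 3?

0.21

Different traits and methods: r(TC1, TB3) = 0.21.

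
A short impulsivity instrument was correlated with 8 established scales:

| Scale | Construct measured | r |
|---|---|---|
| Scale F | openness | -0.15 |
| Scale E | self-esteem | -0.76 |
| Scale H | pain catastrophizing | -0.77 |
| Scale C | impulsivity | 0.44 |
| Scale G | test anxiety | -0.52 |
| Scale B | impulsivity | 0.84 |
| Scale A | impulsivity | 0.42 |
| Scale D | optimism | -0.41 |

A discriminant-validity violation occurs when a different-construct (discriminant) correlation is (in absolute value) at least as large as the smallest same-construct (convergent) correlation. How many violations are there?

Convergent (same construct = impulsivity): Scale C, Scale B, Scale A.
Smallest convergent = 0.42. Discriminant |r|: 0.15, 0.76, 0.77, 0.52, 0.41; count ≥ 0.42 → 3.

3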